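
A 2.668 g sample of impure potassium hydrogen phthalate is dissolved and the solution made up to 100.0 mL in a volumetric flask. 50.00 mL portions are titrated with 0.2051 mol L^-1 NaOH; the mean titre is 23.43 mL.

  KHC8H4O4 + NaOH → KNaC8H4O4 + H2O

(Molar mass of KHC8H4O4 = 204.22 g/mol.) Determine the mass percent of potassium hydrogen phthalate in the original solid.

73.57 %

n(NaOH) per titration = 0.02343 × 0.2051 = 4.805 × 10^-3 mol
n(KHC8H4O4) in each aliquot = 4.805 × 10^-3 mol (1:1 ratio)
n(KHC8H4O4) in the whole flask = 4.805 × 10^-3 × 100.0/50.00 = 9.611 × 10^-3 mol
mass of KHC8H4O4 = 9.611 × 10^-3 × 204.22 = 1.963 g
% KHC8H4O4 = 1.963 / 2.668 × 100 = 73.57 %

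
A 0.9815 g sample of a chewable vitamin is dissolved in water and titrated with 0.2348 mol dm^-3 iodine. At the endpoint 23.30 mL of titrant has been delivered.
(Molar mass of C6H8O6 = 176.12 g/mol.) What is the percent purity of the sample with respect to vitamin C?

C6H8O6 + I2 → C6H6O6 + 2 HI
n(I2) = 0.02330 L × 0.2348 mol/L = 5.471 × 10^-3 mol
n(C6H8O6) = 5.471 × 10^-3 mol (1:1 ratio)
mass of C6H8O6 = 5.471 × 10^-3 × 176.12 g/mol = 0.9635 g
% C6H8O6 = 0.9635 / 0.9815 × 100 = 98.17 %

98.17 %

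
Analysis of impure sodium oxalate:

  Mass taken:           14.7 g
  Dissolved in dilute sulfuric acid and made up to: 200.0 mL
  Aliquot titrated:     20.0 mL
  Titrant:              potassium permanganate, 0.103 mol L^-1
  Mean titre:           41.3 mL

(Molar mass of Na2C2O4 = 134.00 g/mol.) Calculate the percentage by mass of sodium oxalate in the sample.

2 MnO4^- + 5 C2O4^2- + 16 H^+ → 2 Mn^2+ + 10 CO2 + 8 H2O
n(KMnO4) per titration = 0.0413 × 0.103 = 4.25 × 10^-3 mol
From the 5:2 ratio, n(Na2C2O4) in each aliquot = 5/2 × 4.25 × 10^-3 = 0.0106 mol
n(Na2C2O4) in the whole flask = 0.0106 × 200.0/20.0 = 0.106 mol
mass of Na2C2O4 = 0.106 × 134.00 = 14.3 g
% Na2C2O4 = 14.3 / 14.7 × 100 = 96.9 %

96.9 %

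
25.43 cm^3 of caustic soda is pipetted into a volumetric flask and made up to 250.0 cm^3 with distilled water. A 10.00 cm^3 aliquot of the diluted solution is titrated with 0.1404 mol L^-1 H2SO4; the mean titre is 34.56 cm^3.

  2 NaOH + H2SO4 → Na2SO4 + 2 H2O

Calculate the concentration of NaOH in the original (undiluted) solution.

9.540 mol/L

n(H2SO4) = 0.03456 × 0.1404 = 4.852 × 10^-3 mol
From the 2:1 ratio, n(NaOH) in the aliquot = 2/1 × 4.852 × 10^-3 = 9.704 × 10^-3 mol
[NaOH]_dilute = 9.704 × 10^-3 / 0.01000 = 0.9704 mol/L
Dilution factor = 250.0 / 25.43 = 9.831
[NaOH]_stock = 0.9704 × 9.831 = 9.540 mol/L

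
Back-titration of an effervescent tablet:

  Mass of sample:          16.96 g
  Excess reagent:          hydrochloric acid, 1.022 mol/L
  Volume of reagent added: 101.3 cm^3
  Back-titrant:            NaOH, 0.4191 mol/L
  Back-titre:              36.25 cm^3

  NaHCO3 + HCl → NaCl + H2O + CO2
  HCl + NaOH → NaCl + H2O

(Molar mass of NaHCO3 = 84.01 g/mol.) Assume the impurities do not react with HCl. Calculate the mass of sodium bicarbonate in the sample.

n(HCl) added = 0.1013 × 1.022 = 0.1035 mol
n(NaOH) used in back-titration = 0.03625 × 0.4191 = 0.01519 mol
n(HCl) left over = 0.01519 mol (1:1 ratio)
n(HCl) consumed by analyte = 0.1035 − 0.01519 = 0.08834 mol
n(NaHCO3) = 0.08834 mol (1:1 ratio)
mass of NaHCO3 = 0.08834 × 84.01 = 7.421 g

7.421 g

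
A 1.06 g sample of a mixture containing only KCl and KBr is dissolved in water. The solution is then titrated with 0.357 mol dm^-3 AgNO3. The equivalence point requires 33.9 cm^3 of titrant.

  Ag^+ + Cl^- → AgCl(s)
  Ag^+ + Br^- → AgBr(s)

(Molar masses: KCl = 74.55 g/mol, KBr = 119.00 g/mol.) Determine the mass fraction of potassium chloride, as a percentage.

60.2 %

n(AgNO3) = 0.0339 × 0.357 = 0.0121 mol
Let x = n(KCl), y = n(KBr).
Titrant: 1x + 1y = 0.0121;  mass: 74.55x + 119.00y = 1.06
Solving, x = 8.55 × 10^-3 mol, y = 3.55 × 10^-3 mol
mass of KCl = 8.55 × 10^-3 × 74.55 = 0.638 g
% KCl = 0.638 / 1.06 × 100 = 60.2 %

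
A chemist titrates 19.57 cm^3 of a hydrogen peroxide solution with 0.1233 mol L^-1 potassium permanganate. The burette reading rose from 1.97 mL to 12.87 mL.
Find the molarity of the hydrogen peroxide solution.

0.1717 mol/L

2 MnO4^- + 5 H2O2 + 6 H^+ → 2 Mn^2+ + 5 O2 + 8 H2O
n(KMnO4) = 0.01090 L × 0.1233 mol/L = 1.344 × 10^-3 mol
From the 5:2 mole ratio, n(H2O2) = 5/2 × 1.344 × 10^-3 = 3.360 × 10^-3 mol
[H2O2] = 3.360 × 10^-3 mol / 0.01957 L = 0.1717 mol/L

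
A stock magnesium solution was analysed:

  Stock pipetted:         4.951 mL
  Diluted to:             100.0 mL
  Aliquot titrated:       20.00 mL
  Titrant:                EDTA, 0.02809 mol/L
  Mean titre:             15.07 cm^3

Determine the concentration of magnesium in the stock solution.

0.4275 mol/L

Mg^2+ + EDTA^4- → [Mg(EDTA)]^2-
n(EDTA) = 0.01507 × 0.02809 = 4.233 × 10^-4 mol
n(Mg2+) in the aliquot = 4.233 × 10^-4 mol (1:1 ratio)
[Mg2+]_dilute = 4.233 × 10^-4 / 0.02000 = 0.02117 mol/L
Dilution factor = 100.0 / 4.951 = 20.20
[Mg2+]_stock = 0.02117 × 20.20 = 0.4275 mol/L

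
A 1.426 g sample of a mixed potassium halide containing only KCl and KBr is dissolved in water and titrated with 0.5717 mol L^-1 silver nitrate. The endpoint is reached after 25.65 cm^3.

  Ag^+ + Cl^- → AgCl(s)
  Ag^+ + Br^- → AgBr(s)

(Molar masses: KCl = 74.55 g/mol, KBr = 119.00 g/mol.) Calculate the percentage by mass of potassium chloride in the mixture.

37.52 %

n(AgNO3) = 0.02565 × 0.5717 = 0.01466 mol
Let x = n(KCl), y = n(KBr).
Titrant: 1x + 1y = 0.01466;  mass: 74.55x + 119.00y = 1.426
Solving, x = 7.177 × 10^-3 mol, y = 7.487 × 10^-3 mol
mass of KCl = 7.177 × 10^-3 × 74.55 = 0.5351 g
% KCl = 0.5351 / 1.426 × 100 = 37.52 %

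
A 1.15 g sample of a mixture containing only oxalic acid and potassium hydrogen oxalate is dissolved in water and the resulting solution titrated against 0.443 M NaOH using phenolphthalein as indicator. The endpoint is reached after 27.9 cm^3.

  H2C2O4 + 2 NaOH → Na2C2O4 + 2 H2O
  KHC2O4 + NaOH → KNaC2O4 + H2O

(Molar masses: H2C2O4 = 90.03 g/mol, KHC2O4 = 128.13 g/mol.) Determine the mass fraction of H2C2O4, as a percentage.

n(NaOH) = 0.0279 × 0.443 = 0.0124 mol
Let x = n(H2C2O4), y = n(KHC2O4).
Titrant: 2x + 1y = 0.0124;  mass: 90.03x + 128.13y = 1.15
Solving, x = 2.61 × 10^-3 mol, y = 7.14 × 10^-3 mol
mass of H2C2O4 = 2.61 × 10^-3 × 90.03 = 0.235 g
% H2C2O4 = 0.235 / 1.15 × 100 = 20.4 %

20.4 %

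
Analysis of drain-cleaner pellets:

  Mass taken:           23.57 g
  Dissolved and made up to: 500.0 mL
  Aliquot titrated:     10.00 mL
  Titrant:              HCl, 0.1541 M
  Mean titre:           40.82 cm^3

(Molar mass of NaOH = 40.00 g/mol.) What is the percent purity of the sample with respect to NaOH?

NaOH + HCl → NaCl + H2O
n(HCl) per titration = 0.04082 × 0.1541 = 6.290 × 10^-3 mol
n(NaOH) in each aliquot = 6.290 × 10^-3 mol (1:1 ratio)
n(NaOH) in the whole flask = 6.290 × 10^-3 × 500.0/10.00 = 0.3145 mol
mass of NaOH = 0.3145 × 40.00 = 12.58 g
% NaOH = 12.58 / 23.57 × 100 = 53.38 %

53.38 %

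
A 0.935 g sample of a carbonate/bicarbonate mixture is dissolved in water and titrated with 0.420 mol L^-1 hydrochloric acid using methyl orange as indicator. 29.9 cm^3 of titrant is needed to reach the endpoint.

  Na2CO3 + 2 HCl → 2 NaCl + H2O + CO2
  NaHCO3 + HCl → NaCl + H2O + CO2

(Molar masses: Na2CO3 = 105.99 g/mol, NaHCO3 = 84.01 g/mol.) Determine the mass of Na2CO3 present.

n(HCl) = 0.0299 × 0.420 = 0.0126 mol
Let x = n(Na2CO3), y = n(NaHCO3).
Titrant: 2x + 1y = 0.0126;  mass: 105.99x + 84.01y = 0.935
Solving, x = 1.93 × 10^-3 mol, y = 8.69 × 10^-3 mol
mass of Na2CO3 = 1.93 × 10^-3 × 105.99 = 0.205 g

0.205 g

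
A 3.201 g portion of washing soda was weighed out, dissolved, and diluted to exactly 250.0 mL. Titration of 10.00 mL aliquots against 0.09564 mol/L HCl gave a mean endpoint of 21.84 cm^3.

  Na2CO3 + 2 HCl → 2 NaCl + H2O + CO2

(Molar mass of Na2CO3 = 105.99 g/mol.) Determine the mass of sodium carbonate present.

n(HCl) per titration = 0.02184 × 0.09564 = 2.089 × 10^-3 mol
From the 1:2 ratio, n(Na2CO3) in each aliquot = 1/2 × 2.089 × 10^-3 = 1.044 × 10^-3 mol
n(Na2CO3) in the whole flask = 1.044 × 10^-3 × 250.0/10.00 = 0.02611 mol
mass of Na2CO3 = 0.02611 × 105.99 = 2.767 g

2.767 g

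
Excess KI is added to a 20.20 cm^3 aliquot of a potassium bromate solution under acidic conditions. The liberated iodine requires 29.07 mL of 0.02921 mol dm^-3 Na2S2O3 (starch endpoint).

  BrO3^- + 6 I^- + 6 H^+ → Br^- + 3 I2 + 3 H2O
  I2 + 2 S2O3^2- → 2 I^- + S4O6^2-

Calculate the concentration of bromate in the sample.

0.007006 mol/L

n(S2O3^2-) = 0.02907 × 0.02921 = 8.491 × 10^-4 mol
n(I2) = n(S2O3^2-)/2 = 4.246 × 10^-4 mol
From the 1:3 ratio, n(BrO3^-) in the aliquot = 1/3 × 4.246 × 10^-4 = 1.415 × 10^-4 mol
[BrO3^-] = 1.415 × 10^-4 / 0.02020 = 0.007006 mol/L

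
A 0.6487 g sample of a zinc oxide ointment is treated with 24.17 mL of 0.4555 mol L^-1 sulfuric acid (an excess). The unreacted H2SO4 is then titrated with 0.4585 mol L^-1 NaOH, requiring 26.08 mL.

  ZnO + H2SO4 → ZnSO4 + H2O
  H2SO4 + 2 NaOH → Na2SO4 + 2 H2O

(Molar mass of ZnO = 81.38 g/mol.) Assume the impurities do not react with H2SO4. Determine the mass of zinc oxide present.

0.4094 g

n(H2SO4) added = 0.02417 × 0.4555 = 0.01101 mol
n(NaOH) used in back-titration = 0.02608 × 0.4585 = 0.01196 mol
From the 1:2 ratio, n(H2SO4) left over = 1/2 × 0.01196 = 5.979 × 10^-3 mol
n(H2SO4) consumed by analyte = 0.01101 − 5.979 × 10^-3 = 5.031 × 10^-3 mol
n(ZnO) = 5.031 × 10^-3 mol (1:1 ratio)
mass of ZnO = 5.031 × 10^-3 × 81.38 = 0.4094 g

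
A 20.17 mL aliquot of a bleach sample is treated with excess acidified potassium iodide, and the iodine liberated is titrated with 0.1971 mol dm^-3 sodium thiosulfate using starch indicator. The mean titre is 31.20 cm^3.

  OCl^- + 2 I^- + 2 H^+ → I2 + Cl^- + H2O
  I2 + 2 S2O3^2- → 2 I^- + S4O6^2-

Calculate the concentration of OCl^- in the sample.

n(S2O3^2-) = 0.03120 × 0.1971 = 6.150 × 10^-3 mol
n(I2) = n(S2O3^2-)/2 = 3.075 × 10^-3 mol
n(OCl^-) in the aliquot = 3.075 × 10^-3 mol (1:1 ratio)
[OCl^-] = 3.075 × 10^-3 / 0.02017 = 0.1524 mol/L

0.1524 mol/L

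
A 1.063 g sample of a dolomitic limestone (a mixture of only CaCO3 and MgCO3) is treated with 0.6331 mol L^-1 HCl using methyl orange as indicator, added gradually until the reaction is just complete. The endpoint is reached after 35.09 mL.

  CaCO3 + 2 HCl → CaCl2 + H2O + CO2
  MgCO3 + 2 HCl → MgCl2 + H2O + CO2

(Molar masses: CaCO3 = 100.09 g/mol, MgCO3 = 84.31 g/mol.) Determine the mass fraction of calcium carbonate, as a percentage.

75.49 %

n(HCl) = 0.03509 × 0.6331 = 0.02222 mol
Let x = n(CaCO3), y = n(MgCO3).
Titrant: 2x + 2y = 0.02222;  mass: 100.09x + 84.31y = 1.063
Solving, x = 8.017 × 10^-3 mol, y = 3.091 × 10^-3 mol
mass of CaCO3 = 8.017 × 10^-3 × 100.09 = 0.8024 g
% CaCO3 = 0.8024 / 1.063 × 100 = 75.49 %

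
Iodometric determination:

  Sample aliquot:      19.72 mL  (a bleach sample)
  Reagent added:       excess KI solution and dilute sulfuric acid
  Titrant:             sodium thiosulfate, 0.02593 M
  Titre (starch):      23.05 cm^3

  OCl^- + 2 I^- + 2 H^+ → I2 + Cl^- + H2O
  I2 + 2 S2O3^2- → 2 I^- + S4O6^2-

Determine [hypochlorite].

0.01515 M

n(S2O3^2-) = 0.02305 × 0.02593 = 5.977 × 10^-4 mol
n(I2) = n(S2O3^2-)/2 = 2.988 × 10^-4 mol
n(OCl^-) in the aliquot = 2.988 × 10^-4 mol (1:1 ratio)
[OCl^-] = 2.988 × 10^-4 / 0.01972 = 0.01515 mol/L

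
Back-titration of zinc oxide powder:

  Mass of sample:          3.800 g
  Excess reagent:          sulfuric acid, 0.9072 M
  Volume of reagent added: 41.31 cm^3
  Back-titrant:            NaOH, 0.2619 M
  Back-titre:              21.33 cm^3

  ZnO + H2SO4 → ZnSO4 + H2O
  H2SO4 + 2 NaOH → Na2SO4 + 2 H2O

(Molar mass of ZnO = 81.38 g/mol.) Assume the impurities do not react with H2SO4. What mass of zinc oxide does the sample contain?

2.823 g

n(H2SO4) added = 0.04131 × 0.9072 = 0.03748 mol
n(NaOH) used in back-titration = 0.02133 × 0.2619 = 5.586 × 10^-3 mol
From the 1:2 ratio, n(H2SO4) left over = 1/2 × 5.586 × 10^-3 = 2.793 × 10^-3 mol
n(H2SO4) consumed by analyte = 0.03748 − 2.793 × 10^-3 = 0.03468 mol
n(ZnO) = 0.03468 mol (1:1 ratio)
mass of ZnO = 0.03468 × 81.38 = 2.823 g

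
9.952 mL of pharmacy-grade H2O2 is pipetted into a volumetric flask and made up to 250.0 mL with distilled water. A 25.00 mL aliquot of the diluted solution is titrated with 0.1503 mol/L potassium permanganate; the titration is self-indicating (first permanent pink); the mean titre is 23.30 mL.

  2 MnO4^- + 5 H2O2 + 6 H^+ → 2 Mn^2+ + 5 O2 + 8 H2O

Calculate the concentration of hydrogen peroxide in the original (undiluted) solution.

n(KMnO4) = 0.02330 × 0.1503 = 3.502 × 10^-3 mol
From the 5:2 ratio, n(H2O2) in the aliquot = 5/2 × 3.502 × 10^-3 = 8.755 × 10^-3 mol
[H2O2]_dilute = 8.755 × 10^-3 / 0.02500 = 0.3502 mol/L
Dilution factor = 250.0 / 9.952 = 25.12
[H2O2]_stock = 0.3502 × 25.12 = 8.797 mol/L

8.797 mol/L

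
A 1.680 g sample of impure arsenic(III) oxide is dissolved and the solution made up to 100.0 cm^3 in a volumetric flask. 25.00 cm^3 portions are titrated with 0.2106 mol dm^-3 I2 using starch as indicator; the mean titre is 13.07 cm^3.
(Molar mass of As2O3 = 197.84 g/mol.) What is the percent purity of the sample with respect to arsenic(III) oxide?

As2O3 + 2 I2 + 2 H2O → As2O5 + 4 HI
n(I2) per titration = 0.01307 × 0.2106 = 2.753 × 10^-3 mol
From the 1:2 ratio, n(As2O3) in each aliquot = 1/2 × 2.753 × 10^-3 = 1.376 × 10^-3 mol
n(As2O3) in the whole flask = 1.376 × 10^-3 × 100.0/25.00 = 5.505 × 10^-3 mol
mass of As2O3 = 5.505 × 10^-3 × 197.84 = 1.089 g
% As2O3 = 1.089 / 1.680 × 100 = 64.83 %

64.83 %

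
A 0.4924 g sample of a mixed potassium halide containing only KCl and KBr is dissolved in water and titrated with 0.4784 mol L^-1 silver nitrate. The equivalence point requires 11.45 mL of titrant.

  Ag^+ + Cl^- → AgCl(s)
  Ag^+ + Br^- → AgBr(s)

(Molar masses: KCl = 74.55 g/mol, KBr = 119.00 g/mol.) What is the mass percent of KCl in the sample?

n(AgNO3) = 0.01145 × 0.4784 = 5.478 × 10^-3 mol
Let x = n(KCl), y = n(KBr).
Titrant: 1x + 1y = 5.478 × 10^-3;  mass: 74.55x + 119.00y = 0.4924
Solving, x = 3.587 × 10^-3 mol, y = 1.891 × 10^-3 mol
mass of KCl = 3.587 × 10^-3 × 74.55 = 0.2674 g
% KCl = 0.2674 / 0.4924 × 100 = 54.31 %

54.31 %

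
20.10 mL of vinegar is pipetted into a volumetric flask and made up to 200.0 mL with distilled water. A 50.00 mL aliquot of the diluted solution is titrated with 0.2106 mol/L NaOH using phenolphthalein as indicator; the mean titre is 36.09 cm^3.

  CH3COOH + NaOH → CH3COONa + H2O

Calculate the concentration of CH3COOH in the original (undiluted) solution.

n(NaOH) = 0.03609 × 0.2106 = 7.601 × 10^-3 mol
n(CH3COOH) in the aliquot = 7.601 × 10^-3 mol (1:1 ratio)
[CH3COOH]_dilute = 7.601 × 10^-3 / 0.05000 = 0.1520 mol/L
Dilution factor = 200.0 / 20.10 = 9.950
[CH3COOH]_stock = 0.1520 × 9.950 = 1.513 mol/L

1.513 mol/L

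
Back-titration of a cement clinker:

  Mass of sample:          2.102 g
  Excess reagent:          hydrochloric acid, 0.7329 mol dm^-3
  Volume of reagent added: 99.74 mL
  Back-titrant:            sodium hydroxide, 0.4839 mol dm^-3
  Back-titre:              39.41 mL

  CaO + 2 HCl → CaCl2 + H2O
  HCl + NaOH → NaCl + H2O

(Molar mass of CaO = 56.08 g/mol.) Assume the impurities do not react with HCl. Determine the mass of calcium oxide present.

1.515 g

n(HCl) added = 0.09974 × 0.7329 = 0.07310 mol
n(NaOH) used in back-titration = 0.03941 × 0.4839 = 0.01907 mol
n(HCl) left over = 0.01907 mol (1:1 ratio)
n(HCl) consumed by analyte = 0.07310 − 0.01907 = 0.05403 mol
From the 1:2 ratio, n(CaO) = 1/2 × 0.05403 = 0.02701 mol
mass of CaO = 0.02701 × 56.08 = 1.515 g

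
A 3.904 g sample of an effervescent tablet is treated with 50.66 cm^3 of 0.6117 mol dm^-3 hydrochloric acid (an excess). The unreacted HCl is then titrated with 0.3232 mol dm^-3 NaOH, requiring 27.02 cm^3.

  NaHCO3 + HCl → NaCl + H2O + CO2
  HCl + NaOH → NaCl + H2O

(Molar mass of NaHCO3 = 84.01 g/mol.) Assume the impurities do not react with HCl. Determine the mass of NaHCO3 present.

1.870 g

n(HCl) added = 0.05066 × 0.6117 = 0.03099 mol
n(NaOH) used in back-titration = 0.02702 × 0.3232 = 8.733 × 10^-3 mol
n(HCl) left over = 8.733 × 10^-3 mol (1:1 ratio)
n(HCl) consumed by analyte = 0.03099 − 8.733 × 10^-3 = 0.02226 mol
n(NaHCO3) = 0.02226 mol (1:1 ratio)
mass of NaHCO3 = 0.02226 × 84.01 = 1.870 g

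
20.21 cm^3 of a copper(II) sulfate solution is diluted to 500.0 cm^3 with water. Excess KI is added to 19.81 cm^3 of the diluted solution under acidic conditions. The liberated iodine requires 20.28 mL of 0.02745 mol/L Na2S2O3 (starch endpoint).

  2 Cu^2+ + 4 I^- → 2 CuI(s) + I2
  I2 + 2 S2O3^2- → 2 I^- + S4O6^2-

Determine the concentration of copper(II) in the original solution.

n(S2O3^2-) = 0.02028 × 0.02745 = 5.567 × 10^-4 mol
n(I2) = n(S2O3^2-)/2 = 2.783 × 10^-4 mol
From the 2:1 ratio, n(Cu2+) in the aliquot = 2/1 × 2.783 × 10^-4 = 5.567 × 10^-4 mol
[Cu2+]_dilute = 5.567 × 10^-4 / 0.01981 = 0.02810 mol/L
[Cu2+]_original = 0.02810 × 500.0/20.21 = 0.6952 mol/L

0.6952 mol/L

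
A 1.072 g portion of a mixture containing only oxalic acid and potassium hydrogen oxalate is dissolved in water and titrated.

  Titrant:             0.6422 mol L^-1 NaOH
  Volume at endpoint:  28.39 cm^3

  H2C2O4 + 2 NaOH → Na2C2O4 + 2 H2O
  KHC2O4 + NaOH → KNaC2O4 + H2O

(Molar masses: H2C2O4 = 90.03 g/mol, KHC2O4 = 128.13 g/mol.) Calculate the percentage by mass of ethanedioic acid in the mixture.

63.86 %

n(NaOH) = 0.02839 × 0.6422 = 0.01823 mol
Let x = n(H2C2O4), y = n(KHC2O4).
Titrant: 2x + 1y = 0.01823;  mass: 90.03x + 128.13y = 1.072
Solving, x = 7.604 × 10^-3 mol, y = 3.023 × 10^-3 mol
mass of H2C2O4 = 7.604 × 10^-3 × 90.03 = 0.6846 g
% H2C2O4 = 0.6846 / 1.072 × 100 = 63.86 %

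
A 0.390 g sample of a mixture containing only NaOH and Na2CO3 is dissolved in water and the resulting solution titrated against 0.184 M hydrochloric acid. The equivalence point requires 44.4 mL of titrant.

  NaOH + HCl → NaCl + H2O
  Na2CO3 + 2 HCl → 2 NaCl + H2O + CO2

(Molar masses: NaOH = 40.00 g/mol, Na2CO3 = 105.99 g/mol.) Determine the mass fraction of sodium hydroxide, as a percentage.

33.9 %

n(HCl) = 0.0444 × 0.184 = 8.17 × 10^-3 mol
Let x = n(NaOH), y = n(Na2CO3).
Titrant: 1x + 2y = 8.17 × 10^-3;  mass: 40.00x + 105.99y = 0.390
Solving, x = 3.30 × 10^-3 mol, y = 2.43 × 10^-3 mol
mass of NaOH = 3.30 × 10^-3 × 40.00 = 0.132 g
% NaOH = 0.132 / 0.390 × 100 = 33.9 %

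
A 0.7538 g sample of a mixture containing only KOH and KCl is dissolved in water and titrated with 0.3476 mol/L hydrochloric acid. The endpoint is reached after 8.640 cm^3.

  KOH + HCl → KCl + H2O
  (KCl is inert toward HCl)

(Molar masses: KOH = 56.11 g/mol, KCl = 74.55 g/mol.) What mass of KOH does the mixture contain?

n(HCl) = 0.008640 × 0.3476 = 3.003 × 10^-3 mol
Let x = n(KOH), y = n(KCl).
Titrant: 1x = 3.003 × 10^-3;  mass: 56.11x + 74.55y = 0.7538
Solving, x = 3.003 × 10^-3 mol, y = 7.851 × 10^-3 mol
mass of KOH = 3.003 × 10^-3 × 56.11 = 0.1685 g

0.1685 g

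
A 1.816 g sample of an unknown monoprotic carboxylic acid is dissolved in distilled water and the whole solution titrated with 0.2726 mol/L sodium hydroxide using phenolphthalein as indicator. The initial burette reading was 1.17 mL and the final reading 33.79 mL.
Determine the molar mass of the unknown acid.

204.2 g/mol

n(NaOH) = 0.03262 L × 0.2726 mol/L = 8.892 × 10^-3 mol
n(HA) = 8.892 × 10^-3 mol (1:1 ratio)
M = m / n = 1.816 g / 8.892 × 10^-3 mol = 204.2 g/mol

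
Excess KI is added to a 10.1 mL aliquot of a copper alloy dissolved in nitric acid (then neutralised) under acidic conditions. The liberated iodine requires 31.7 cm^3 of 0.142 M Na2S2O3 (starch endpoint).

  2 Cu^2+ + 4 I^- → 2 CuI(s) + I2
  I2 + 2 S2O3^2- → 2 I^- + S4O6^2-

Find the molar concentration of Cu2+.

n(S2O3^2-) = 0.0317 × 0.142 = 4.50 × 10^-3 mol
n(I2) = n(S2O3^2-)/2 = 2.25 × 10^-3 mol
From the 2:1 ratio, n(Cu2+) in the aliquot = 2/1 × 2.25 × 10^-3 = 4.50 × 10^-3 mol
[Cu2+] = 4.50 × 10^-3 / 0.0101 = 0.446 mol/L

0.446 M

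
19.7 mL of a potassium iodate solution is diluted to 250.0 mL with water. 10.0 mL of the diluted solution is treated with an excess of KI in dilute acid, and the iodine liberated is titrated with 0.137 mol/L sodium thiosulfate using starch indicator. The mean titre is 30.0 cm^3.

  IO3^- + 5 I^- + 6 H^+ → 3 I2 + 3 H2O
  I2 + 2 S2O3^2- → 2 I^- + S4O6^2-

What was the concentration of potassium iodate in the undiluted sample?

0.869 mol/L

n(S2O3^2-) = 0.0300 × 0.137 = 4.11 × 10^-3 mol
n(I2) = n(S2O3^2-)/2 = 2.05 × 10^-3 mol
From the 1:3 ratio, n(IO3^-) in the aliquot = 1/3 × 2.05 × 10^-3 = 6.85 × 10^-4 mol
[IO3^-]_dilute = 6.85 × 10^-4 / 0.0100 = 0.0685 mol/L
[IO3^-]_original = 0.0685 × 250.0/19.7 = 0.869 mol/L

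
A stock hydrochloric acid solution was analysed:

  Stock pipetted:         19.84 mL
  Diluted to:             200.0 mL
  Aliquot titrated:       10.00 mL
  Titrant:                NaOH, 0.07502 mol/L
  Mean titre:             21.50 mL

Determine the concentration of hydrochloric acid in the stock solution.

1.626 mol/L

HCl + NaOH → NaCl + H2O
n(NaOH) = 0.02150 × 0.07502 = 1.613 × 10^-3 mol
n(HCl) in the aliquot = 1.613 × 10^-3 mol (1:1 ratio)
[HCl]_dilute = 1.613 × 10^-3 / 0.01000 = 0.1613 mol/L
Dilution factor = 200.0 / 19.84 = 10.08
[HCl]_stock = 0.1613 × 10.08 = 1.626 mol/L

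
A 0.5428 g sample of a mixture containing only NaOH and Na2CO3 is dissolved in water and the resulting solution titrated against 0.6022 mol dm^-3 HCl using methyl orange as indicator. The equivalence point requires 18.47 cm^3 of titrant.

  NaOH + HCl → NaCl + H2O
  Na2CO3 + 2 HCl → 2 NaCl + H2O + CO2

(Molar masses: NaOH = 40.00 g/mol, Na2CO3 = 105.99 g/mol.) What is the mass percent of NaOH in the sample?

n(HCl) = 0.01847 × 0.6022 = 0.01112 mol
Let x = n(NaOH), y = n(Na2CO3).
Titrant: 1x + 2y = 0.01112;  mass: 40.00x + 105.99y = 0.5428
Solving, x = 3.589 × 10^-3 mol, y = 3.767 × 10^-3 mol
mass of NaOH = 3.589 × 10^-3 × 40.00 = 0.1436 g
% NaOH = 0.1436 / 0.5428 × 100 = 26.45 %

26.45 %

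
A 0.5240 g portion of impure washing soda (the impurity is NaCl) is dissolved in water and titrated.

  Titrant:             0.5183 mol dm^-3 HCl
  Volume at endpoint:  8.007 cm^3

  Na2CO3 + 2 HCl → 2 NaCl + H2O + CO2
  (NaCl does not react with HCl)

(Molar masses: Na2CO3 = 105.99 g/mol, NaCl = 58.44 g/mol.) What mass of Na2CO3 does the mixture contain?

0.2199 g

n(HCl) = 0.008007 × 0.5183 = 4.150 × 10^-3 mol
Let x = n(Na2CO3), y = n(NaCl).
Titrant: 2x = 4.150 × 10^-3;  mass: 105.99x + 58.44y = 0.5240
Solving, x = 2.075 × 10^-3 mol, y = 5.203 × 10^-3 mol
mass of Na2CO3 = 2.075 × 10^-3 × 105.99 = 0.2199 g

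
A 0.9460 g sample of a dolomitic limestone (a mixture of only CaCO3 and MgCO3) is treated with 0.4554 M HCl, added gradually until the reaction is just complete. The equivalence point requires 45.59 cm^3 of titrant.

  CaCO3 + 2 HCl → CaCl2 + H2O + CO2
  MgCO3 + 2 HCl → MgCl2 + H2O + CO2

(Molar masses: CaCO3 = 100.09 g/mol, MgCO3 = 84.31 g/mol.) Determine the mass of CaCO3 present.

0.4490 g

n(HCl) = 0.04559 × 0.4554 = 0.02076 mol
Let x = n(CaCO3), y = n(MgCO3).
Titrant: 2x + 2y = 0.02076;  mass: 100.09x + 84.31y = 0.9460
Solving, x = 4.486 × 10^-3 mol, y = 5.895 × 10^-3 mol
mass of CaCO3 = 4.486 × 10^-3 × 100.09 = 0.4490 g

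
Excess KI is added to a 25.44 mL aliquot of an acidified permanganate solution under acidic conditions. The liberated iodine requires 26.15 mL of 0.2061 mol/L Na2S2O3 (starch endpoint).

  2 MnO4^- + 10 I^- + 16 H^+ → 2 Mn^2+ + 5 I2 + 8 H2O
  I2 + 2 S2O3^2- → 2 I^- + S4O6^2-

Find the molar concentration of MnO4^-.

0.04237 mol/L

n(S2O3^2-) = 0.02615 × 0.2061 = 5.390 × 10^-3 mol
n(I2) = n(S2O3^2-)/2 = 2.695 × 10^-3 mol
From the 2:5 ratio, n(MnO4^-) in the aliquot = 2/5 × 2.695 × 10^-3 = 1.078 × 10^-3 mol
[MnO4^-] = 1.078 × 10^-3 / 0.02544 = 0.04237 mol/L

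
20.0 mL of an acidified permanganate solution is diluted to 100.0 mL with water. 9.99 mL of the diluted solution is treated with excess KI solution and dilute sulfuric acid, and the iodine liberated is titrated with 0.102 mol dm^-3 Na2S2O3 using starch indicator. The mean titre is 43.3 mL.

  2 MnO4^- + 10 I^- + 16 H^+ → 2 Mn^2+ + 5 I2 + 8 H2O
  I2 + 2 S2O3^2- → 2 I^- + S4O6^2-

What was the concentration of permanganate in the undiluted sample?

0.442 mol/L

n(S2O3^2-) = 0.0433 × 0.102 = 4.42 × 10^-3 mol
n(I2) = n(S2O3^2-)/2 = 2.21 × 10^-3 mol
From the 2:5 ratio, n(MnO4^-) in the aliquot = 2/5 × 2.21 × 10^-3 = 8.83 × 10^-4 mol
[MnO4^-]_dilute = 8.83 × 10^-4 / 0.00999 = 0.0884 mol/L
[MnO4^-]_original = 0.0884 × 100.0/20.0 = 0.442 mol/L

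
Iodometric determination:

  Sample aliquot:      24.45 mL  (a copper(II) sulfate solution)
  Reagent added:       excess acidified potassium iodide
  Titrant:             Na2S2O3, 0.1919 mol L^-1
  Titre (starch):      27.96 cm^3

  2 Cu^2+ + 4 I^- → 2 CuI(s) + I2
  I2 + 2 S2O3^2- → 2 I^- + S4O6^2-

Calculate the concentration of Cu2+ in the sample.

n(S2O3^2-) = 0.02796 × 0.1919 = 5.366 × 10^-3 mol
n(I2) = n(S2O3^2-)/2 = 2.683 × 10^-3 mol
From the 2:1 ratio, n(Cu2+) in the aliquot = 2/1 × 2.683 × 10^-3 = 5.366 × 10^-3 mol
[Cu2+] = 5.366 × 10^-3 / 0.02445 = 0.2194 mol/L

0.2194 mol/L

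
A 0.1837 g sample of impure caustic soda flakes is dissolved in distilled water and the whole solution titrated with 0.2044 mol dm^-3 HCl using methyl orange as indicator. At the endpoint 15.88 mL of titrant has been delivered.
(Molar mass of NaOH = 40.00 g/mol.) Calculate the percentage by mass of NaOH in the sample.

NaOH + HCl → NaCl + H2O
n(HCl) = 0.01588 L × 0.2044 mol/L = 3.246 × 10^-3 mol
n(NaOH) = 3.246 × 10^-3 mol (1:1 ratio)
mass of NaOH = 3.246 × 10^-3 × 40.00 g/mol = 0.1298 g
% NaOH = 0.1298 / 0.1837 × 100 = 70.68 %

70.68 %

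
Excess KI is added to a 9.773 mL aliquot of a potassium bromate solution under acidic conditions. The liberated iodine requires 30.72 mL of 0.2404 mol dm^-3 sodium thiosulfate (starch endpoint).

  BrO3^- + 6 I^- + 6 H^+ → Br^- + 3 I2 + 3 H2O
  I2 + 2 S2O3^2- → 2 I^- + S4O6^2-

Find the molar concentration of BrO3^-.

0.1259 mol/L

n(S2O3^2-) = 0.03072 × 0.2404 = 7.385 × 10^-3 mol
n(I2) = n(S2O3^2-)/2 = 3.693 × 10^-3 mol
From the 1:3 ratio, n(BrO3^-) in the aliquot = 1/3 × 3.693 × 10^-3 = 1.231 × 10^-3 mol
[BrO3^-] = 1.231 × 10^-3 / 0.009773 = 0.1259 mol/L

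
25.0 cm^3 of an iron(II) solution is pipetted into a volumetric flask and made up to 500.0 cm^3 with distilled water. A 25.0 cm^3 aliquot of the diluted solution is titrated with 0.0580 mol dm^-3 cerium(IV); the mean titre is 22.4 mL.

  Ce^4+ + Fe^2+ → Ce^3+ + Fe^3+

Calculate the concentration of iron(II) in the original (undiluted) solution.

1.04 mol/L

n(Ce4+) = 0.0224 × 0.0580 = 1.30 × 10^-3 mol
n(Fe2+) in the aliquot = 1.30 × 10^-3 mol (1:1 ratio)
[Fe2+]_dilute = 1.30 × 10^-3 / 0.0250 = 0.0520 mol/L
Dilution factor = 500.0 / 25.0 = 20.00
[Fe2+]_stock = 0.0520 × 20.00 = 1.04 mol/L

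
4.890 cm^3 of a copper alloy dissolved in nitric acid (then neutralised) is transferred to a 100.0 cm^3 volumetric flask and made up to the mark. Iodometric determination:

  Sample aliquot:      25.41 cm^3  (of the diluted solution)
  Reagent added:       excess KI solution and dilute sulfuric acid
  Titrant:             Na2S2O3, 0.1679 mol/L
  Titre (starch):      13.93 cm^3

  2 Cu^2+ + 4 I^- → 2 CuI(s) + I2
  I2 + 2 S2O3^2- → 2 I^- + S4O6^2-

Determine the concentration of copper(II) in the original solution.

1.882 mol/L

n(S2O3^2-) = 0.01393 × 0.1679 = 2.339 × 10^-3 mol
n(I2) = n(S2O3^2-)/2 = 1.169 × 10^-3 mol
From the 2:1 ratio, n(Cu2+) in the aliquot = 2/1 × 1.169 × 10^-3 = 2.339 × 10^-3 mol
[Cu2+]_dilute = 2.339 × 10^-3 / 0.02541 = 0.09204 mol/L
[Cu2+]_original = 0.09204 × 100.0/4.890 = 1.882 mol/L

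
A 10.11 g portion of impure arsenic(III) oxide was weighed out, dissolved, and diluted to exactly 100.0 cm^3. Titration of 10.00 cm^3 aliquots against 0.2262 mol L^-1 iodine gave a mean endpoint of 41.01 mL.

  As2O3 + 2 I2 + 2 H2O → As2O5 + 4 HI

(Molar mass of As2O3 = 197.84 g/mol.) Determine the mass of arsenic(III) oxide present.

9.176 g

n(I2) per titration = 0.04101 × 0.2262 = 9.276 × 10^-3 mol
From the 1:2 ratio, n(As2O3) in each aliquot = 1/2 × 9.276 × 10^-3 = 4.638 × 10^-3 mol
n(As2O3) in the whole flask = 4.638 × 10^-3 × 100.0/10.00 = 0.04638 mol
mass of As2O3 = 0.04638 × 197.84 = 9.176 g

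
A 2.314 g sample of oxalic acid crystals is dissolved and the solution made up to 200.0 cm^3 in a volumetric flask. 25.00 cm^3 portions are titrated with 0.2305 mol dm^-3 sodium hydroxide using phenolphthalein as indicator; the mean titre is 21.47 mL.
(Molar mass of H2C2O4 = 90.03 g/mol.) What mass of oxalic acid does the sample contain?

1.782 g

H2C2O4 + 2 NaOH → Na2C2O4 + 2 H2O
n(NaOH) per titration = 0.02147 × 0.2305 = 4.949 × 10^-3 mol
From the 1:2 ratio, n(H2C2O4) in each aliquot = 1/2 × 4.949 × 10^-3 = 2.474 × 10^-3 mol
n(H2C2O4) in the whole flask = 2.474 × 10^-3 × 200.0/25.00 = 0.01980 mol
mass of H2C2O4 = 0.01980 × 90.03 = 1.782 g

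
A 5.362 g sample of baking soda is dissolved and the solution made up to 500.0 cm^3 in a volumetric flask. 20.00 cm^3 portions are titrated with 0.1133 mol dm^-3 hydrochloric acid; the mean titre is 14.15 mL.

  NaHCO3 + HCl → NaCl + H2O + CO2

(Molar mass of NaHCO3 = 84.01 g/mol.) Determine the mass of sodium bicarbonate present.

n(HCl) per titration = 0.01415 × 0.1133 = 1.603 × 10^-3 mol
n(NaHCO3) in each aliquot = 1.603 × 10^-3 mol (1:1 ratio)
n(NaHCO3) in the whole flask = 1.603 × 10^-3 × 500.0/20.00 = 0.04008 mol
mass of NaHCO3 = 0.04008 × 84.01 = 3.367 g

3.367 g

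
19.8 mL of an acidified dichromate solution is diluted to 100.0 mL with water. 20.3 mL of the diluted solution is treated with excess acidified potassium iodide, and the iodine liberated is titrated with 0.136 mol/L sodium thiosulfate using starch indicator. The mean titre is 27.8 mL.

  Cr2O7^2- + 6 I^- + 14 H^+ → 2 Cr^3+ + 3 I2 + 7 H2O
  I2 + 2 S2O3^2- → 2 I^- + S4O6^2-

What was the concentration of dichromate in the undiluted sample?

n(S2O3^2-) = 0.0278 × 0.136 = 3.78 × 10^-3 mol
n(I2) = n(S2O3^2-)/2 = 1.89 × 10^-3 mol
From the 1:3 ratio, n(Cr2O7^2-) in the aliquot = 1/3 × 1.89 × 10^-3 = 6.30 × 10^-4 mol
[Cr2O7^2-]_dilute = 6.30 × 10^-4 / 0.0203 = 0.0310 mol/L
[Cr2O7^2-]_original = 0.0310 × 100.0/19.8 = 0.157 mol/L

0.157 mol/L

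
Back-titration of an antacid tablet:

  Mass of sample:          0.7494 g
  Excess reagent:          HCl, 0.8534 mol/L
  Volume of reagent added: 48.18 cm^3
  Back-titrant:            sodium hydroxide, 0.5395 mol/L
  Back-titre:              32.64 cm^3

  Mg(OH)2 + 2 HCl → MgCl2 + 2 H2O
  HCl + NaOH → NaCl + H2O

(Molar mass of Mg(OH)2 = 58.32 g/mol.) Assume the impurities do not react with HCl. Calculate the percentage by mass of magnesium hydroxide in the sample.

n(HCl) added = 0.04818 × 0.8534 = 0.04112 mol
n(NaOH) used in back-titration = 0.03264 × 0.5395 = 0.01761 mol
n(HCl) left over = 0.01761 mol (1:1 ratio)
n(HCl) consumed by analyte = 0.04112 − 0.01761 = 0.02351 mol
From the 1:2 ratio, n(Mg(OH)2) = 1/2 × 0.02351 = 0.01175 mol
mass of Mg(OH)2 = 0.01175 × 58.32 = 0.6855 g
% Mg(OH)2 = 0.6855 / 0.7494 × 100 = 91.47 %

91.47 %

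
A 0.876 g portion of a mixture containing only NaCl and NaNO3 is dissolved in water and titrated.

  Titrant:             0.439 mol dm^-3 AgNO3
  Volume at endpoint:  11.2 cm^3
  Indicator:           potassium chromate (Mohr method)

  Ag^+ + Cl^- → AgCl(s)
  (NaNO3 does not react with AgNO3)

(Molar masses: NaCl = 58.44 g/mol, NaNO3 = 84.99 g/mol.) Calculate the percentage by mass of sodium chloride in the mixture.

n(AgNO3) = 0.0112 × 0.439 = 4.92 × 10^-3 mol
Let x = n(NaCl), y = n(NaNO3).
Titrant: 1x = 4.92 × 10^-3;  mass: 58.44x + 84.99y = 0.876
Solving, x = 4.92 × 10^-3 mol, y = 6.93 × 10^-3 mol
mass of NaCl = 4.92 × 10^-3 × 58.44 = 0.287 g
% NaCl = 0.287 / 0.876 × 100 = 32.8 %

32.8 %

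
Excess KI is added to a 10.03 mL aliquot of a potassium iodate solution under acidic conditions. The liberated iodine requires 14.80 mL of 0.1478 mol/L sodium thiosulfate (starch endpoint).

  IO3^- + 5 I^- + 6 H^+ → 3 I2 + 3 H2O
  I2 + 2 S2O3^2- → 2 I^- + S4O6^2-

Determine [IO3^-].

0.03635 mol/L

n(S2O3^2-) = 0.01480 × 0.1478 = 2.187 × 10^-3 mol
n(I2) = n(S2O3^2-)/2 = 1.094 × 10^-3 mol
From the 1:3 ratio, n(IO3^-) in the aliquot = 1/3 × 1.094 × 10^-3 = 3.646 × 10^-4 mol
[IO3^-] = 3.646 × 10^-4 / 0.01003 = 0.03635 mol/L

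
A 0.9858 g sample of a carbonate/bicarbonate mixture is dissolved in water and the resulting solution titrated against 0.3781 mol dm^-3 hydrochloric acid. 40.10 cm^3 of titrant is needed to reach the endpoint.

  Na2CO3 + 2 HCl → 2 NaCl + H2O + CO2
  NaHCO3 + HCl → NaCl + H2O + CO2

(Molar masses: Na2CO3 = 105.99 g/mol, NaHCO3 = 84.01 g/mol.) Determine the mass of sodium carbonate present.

0.4920 g

n(HCl) = 0.04010 × 0.3781 = 0.01516 mol
Let x = n(Na2CO3), y = n(NaHCO3).
Titrant: 2x + 1y = 0.01516;  mass: 105.99x + 84.01y = 0.9858
Solving, x = 4.642 × 10^-3 mol, y = 5.878 × 10^-3 mol
mass of Na2CO3 = 4.642 × 10^-3 × 105.99 = 0.4920 g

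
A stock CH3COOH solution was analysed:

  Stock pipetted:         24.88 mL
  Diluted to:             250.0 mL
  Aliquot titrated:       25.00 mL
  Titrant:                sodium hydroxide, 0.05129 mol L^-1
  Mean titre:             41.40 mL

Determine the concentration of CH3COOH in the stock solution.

0.8535 mol/L

CH3COOH + NaOH → CH3COONa + H2O
n(NaOH) = 0.04140 × 0.05129 = 2.123 × 10^-3 mol
n(CH3COOH) in the aliquot = 2.123 × 10^-3 mol (1:1 ratio)
[CH3COOH]_dilute = 2.123 × 10^-3 / 0.02500 = 0.08494 mol/L
Dilution factor = 250.0 / 24.88 = 10.05
[CH3COOH]_stock = 0.08494 × 10.05 = 0.8535 mol/L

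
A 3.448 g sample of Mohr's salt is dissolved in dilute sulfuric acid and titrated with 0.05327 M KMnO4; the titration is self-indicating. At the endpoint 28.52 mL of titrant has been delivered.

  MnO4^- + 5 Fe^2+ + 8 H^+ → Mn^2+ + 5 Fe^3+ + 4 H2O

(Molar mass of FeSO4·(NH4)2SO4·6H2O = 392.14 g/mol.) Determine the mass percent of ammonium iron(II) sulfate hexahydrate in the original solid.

n(KMnO4) = 0.02852 L × 0.05327 mol/L = 1.519 × 10^-3 mol
From the 5:1 ratio, n(FeSO4·(NH4)2SO4·6H2O) = 5/1 × 1.519 × 10^-3 = 7.596 × 10^-3 mol
mass of FeSO4·(NH4)2SO4·6H2O = 7.596 × 10^-3 × 392.14 g/mol = 2.979 g
% FeSO4·(NH4)2SO4·6H2O = 2.979 / 3.448 × 100 = 86.39 %

86.39 %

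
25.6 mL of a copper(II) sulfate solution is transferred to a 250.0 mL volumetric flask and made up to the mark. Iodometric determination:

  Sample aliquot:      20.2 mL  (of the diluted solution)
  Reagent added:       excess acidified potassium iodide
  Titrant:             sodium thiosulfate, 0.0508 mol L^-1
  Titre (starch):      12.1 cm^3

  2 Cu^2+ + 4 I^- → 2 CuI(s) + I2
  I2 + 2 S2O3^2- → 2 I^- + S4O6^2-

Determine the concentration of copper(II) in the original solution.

n(S2O3^2-) = 0.0121 × 0.0508 = 6.15 × 10^-4 mol
n(I2) = n(S2O3^2-)/2 = 3.07 × 10^-4 mol
From the 2:1 ratio, n(Cu2+) in the aliquot = 2/1 × 3.07 × 10^-4 = 6.15 × 10^-4 mol
[Cu2+]_dilute = 6.15 × 10^-4 / 0.0202 = 0.0304 mol/L
[Cu2+]_original = 0.0304 × 250.0/25.6 = 0.297 mol/L

0.297 mol/L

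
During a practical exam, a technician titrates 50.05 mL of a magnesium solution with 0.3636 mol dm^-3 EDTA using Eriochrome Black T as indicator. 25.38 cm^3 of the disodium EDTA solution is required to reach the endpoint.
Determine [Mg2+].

Mg^2+ + EDTA^4- → [Mg(EDTA)]^2-
n(EDTA) = 0.02538 L × 0.3636 mol/L = 9.228 × 10^-3 mol
n(Mg2+) = 9.228 × 10^-3 mol (1:1 mole ratio)
[Mg2+] = 9.228 × 10^-3 mol / 0.05005 L = 0.1844 mol/L

0.1844 mol/L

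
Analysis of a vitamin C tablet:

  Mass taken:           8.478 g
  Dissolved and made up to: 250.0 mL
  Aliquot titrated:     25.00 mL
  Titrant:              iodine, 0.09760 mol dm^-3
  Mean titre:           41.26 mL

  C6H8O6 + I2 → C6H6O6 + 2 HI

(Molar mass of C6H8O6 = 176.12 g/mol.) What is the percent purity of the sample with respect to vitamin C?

83.66 %

n(I2) per titration = 0.04126 × 0.09760 = 4.027 × 10^-3 mol
n(C6H8O6) in each aliquot = 4.027 × 10^-3 mol (1:1 ratio)
n(C6H8O6) in the whole flask = 4.027 × 10^-3 × 250.0/25.00 = 0.04027 mol
mass of C6H8O6 = 0.04027 × 176.12 = 7.092 g
% C6H8O6 = 7.092 / 8.478 × 100 = 83.66 %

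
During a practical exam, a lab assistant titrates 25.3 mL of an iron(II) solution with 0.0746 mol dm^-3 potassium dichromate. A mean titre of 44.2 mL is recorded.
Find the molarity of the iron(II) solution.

0.782 mol/L

Cr2O7^2- + 6 Fe^2+ + 14 H^+ → 2 Cr^3+ + 6 Fe^3+ + 7 H2O
n(K2Cr2O7) = 0.0442 L × 0.0746 mol/L = 3.30 × 10^-3 mol
From the 6:1 mole ratio, n(Fe2+) = 6/1 × 3.30 × 10^-3 = 0.0198 mol
[Fe2+] = 0.0198 mol / 0.0253 L = 0.782 mol/L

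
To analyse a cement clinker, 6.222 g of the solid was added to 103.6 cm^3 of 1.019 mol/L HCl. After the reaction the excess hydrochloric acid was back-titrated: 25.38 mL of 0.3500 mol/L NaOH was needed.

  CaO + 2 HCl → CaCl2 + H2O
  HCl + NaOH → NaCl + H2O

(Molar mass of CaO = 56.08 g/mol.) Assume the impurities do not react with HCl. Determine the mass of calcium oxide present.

n(HCl) added = 0.1036 × 1.019 = 0.1056 mol
n(NaOH) used in back-titration = 0.02538 × 0.3500 = 8.883 × 10^-3 mol
n(HCl) left over = 8.883 × 10^-3 mol (1:1 ratio)
n(HCl) consumed by analyte = 0.1056 − 8.883 × 10^-3 = 0.09669 mol
From the 1:2 ratio, n(CaO) = 1/2 × 0.09669 = 0.04834 mol
mass of CaO = 0.04834 × 56.08 = 2.711 g

2.711 g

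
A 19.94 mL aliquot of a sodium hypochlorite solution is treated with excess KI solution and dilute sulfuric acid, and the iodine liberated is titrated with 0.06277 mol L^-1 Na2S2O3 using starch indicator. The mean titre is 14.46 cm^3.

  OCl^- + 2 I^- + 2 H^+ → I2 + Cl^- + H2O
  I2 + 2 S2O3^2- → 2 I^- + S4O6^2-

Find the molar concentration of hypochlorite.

0.02276 mol/L

n(S2O3^2-) = 0.01446 × 0.06277 = 9.077 × 10^-4 mol
n(I2) = n(S2O3^2-)/2 = 4.538 × 10^-4 mol
n(OCl^-) in the aliquot = 4.538 × 10^-4 mol (1:1 ratio)
[OCl^-] = 4.538 × 10^-4 / 0.01994 = 0.02276 mol/L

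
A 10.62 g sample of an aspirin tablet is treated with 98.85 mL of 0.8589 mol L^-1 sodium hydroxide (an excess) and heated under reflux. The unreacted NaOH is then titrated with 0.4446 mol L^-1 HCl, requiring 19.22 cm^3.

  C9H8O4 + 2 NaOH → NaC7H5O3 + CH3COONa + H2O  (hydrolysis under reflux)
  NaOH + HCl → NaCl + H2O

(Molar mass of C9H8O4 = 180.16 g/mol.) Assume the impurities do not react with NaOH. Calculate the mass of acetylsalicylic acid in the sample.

6.878 g

n(NaOH) added = 0.09885 × 0.8589 = 0.08490 mol
n(HCl) used in back-titration = 0.01922 × 0.4446 = 8.545 × 10^-3 mol
n(NaOH) left over = 8.545 × 10^-3 mol (1:1 ratio)
n(NaOH) consumed by analyte = 0.08490 − 8.545 × 10^-3 = 0.07636 mol
From the 1:2 ratio, n(C9H8O4) = 1/2 × 0.07636 = 0.03818 mol
mass of C9H8O4 = 0.03818 × 180.16 = 6.878 g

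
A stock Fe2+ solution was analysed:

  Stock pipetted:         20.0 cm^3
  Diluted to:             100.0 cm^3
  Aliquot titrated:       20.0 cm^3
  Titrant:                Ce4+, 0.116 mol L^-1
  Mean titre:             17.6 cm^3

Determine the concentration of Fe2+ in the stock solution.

Ce^4+ + Fe^2+ → Ce^3+ + Fe^3+
n(Ce4+) = 0.0176 × 0.116 = 2.04 × 10^-3 mol
n(Fe2+) in the aliquot = 2.04 × 10^-3 mol (1:1 ratio)
[Fe2+]_dilute = 2.04 × 10^-3 / 0.0200 = 0.102 mol/L
Dilution factor = 100.0 / 20.0 = 5.000
[Fe2+]_stock = 0.102 × 5.000 = 0.510 mol/L

0.510 mol/L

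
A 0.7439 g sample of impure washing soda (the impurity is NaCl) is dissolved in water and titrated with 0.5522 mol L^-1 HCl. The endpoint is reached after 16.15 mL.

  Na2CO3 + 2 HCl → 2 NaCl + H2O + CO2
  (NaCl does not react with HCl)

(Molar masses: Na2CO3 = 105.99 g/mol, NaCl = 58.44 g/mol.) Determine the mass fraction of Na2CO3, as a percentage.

n(HCl) = 0.01615 × 0.5522 = 8.918 × 10^-3 mol
Let x = n(Na2CO3), y = n(NaCl).
Titrant: 2x = 8.918 × 10^-3;  mass: 105.99x + 58.44y = 0.7439
Solving, x = 4.459 × 10^-3 mol, y = 4.642 × 10^-3 mol
mass of Na2CO3 = 4.459 × 10^-3 × 105.99 = 0.4726 g
% Na2CO3 = 0.4726 / 0.7439 × 100 = 63.53 %

63.53 %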